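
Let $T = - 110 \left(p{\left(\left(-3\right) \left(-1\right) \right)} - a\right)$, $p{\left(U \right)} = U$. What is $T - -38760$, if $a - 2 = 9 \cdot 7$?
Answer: $45580$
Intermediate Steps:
$a = 65$ ($a = 2 + 9 \cdot 7 = 2 + 63 = 65$)
$T = 6820$ ($T = - 110 \left(\left(-3\right) \left(-1\right) - 65\right) = - 110 \left(3 - 65\right) = \left(-110\right) \left(-62\right) = 6820$)
$T - -38760 = 6820 - -38760 = 6820 + 38760 = 45580$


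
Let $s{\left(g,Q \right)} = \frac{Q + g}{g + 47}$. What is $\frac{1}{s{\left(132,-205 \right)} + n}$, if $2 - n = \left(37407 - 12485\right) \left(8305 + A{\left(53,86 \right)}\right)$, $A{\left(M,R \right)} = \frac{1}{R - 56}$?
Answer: $- \frac{2685}{555736035094} \approx -4.8314 \cdot 10^{-9}$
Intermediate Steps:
$A{\left(M,R \right)} = \frac{1}{-56 + R}$
$n = - \frac{3104670581}{15}$ ($n = 2 - \left(37407 - 12485\right) \left(8305 + \frac{1}{-56 + 86}\right) = 2 - 24922 \left(8305 + \frac{1}{30}\right) = 2 - 24922 \cdot \frac{249151}{30} = 2 - \frac{3104670611}{15} = - \frac{3104670581}{15} \approx -2.0698 \cdot 10^{8}$)
$s{\left(g,Q \right)} = \frac{Q + g}{47 + g}$
$\frac{1}{s{\left(132,-205 \right)} + n} = \frac{1}{\frac{-205 + 132}{47 + 132} - \frac{3104670581}{15}} = \frac{1}{\frac{1}{179} \left(-73\right) - \frac{3104670581}{15}} = \frac{1}{- \frac{73}{179} - \frac{3104670581}{15}} = \frac{1}{- \frac{555736035094}{2685}} = - \frac{2685}{555736035094}$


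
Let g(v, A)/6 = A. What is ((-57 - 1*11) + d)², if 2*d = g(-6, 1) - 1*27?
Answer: 24649/4 ≈ 6162.3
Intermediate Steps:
g(v, A) = 6*A
d = -21/2 (d = (6*1 - 1*27)/2 = (6 - 27)/2 = (½)*(-21) = -21/2 ≈ -10.500)
((-57 - 1*11) + d)² = ((-57 - 1*11) - 21/2)² = ((-57 - 11) - 21/2)² = (-68 - 21/2)² = (-157/2)² = 24649/4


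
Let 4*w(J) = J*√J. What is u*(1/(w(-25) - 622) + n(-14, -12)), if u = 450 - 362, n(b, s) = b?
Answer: -7646383184/6205769 + 44000*I/6205769 ≈ -1232.1 + 0.0070902*I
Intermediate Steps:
w(J) = J^(3/2)/4 (w(J) = (J*√J)/4 = J^(3/2)/4)
u = 88
u*(1/(w(-25) - 622) + n(-14, -12)) = 88*(1/((-25)^(3/2)/4 - 622) - 14) = 88*(1/((-125*I)/4 - 622) - 14) = 88*(1/(-125*I/4 - 622) - 14) = 88*(1/(-622 - 125*I/4) - 14) = 88*(16*(-622 + 125*I/4)/6205769 - 14) = 88*(-14 + 16*(-622 + 125*I/4)/6205769) = -1232 + 1408*(-622 + 125*I/4)/6205769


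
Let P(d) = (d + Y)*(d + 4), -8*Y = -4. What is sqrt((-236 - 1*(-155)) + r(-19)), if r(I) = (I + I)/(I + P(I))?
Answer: I*sqrt(21689701)/517 ≈ 9.0082*I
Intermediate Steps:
Y = 1/2 (Y = -1/8*(-4) = 1/2 ≈ 0.50000)
P(d) = (1/2 + d)*(4 + d) (P(d) = (d + 1/2)*(d + 4) = (1/2 + d)*(4 + d))
r(I) = 2*I/(2 + I**2 + 11*I/2) (r(I) = (I + I)/(I + (2 + I**2 + 9*I/2)) = (2*I)/(2 + I**2 + 11*I/2) = 2*I/(2 + I**2 + 11*I/2))
sqrt((-236 - 1*(-155)) + r(-19)) = sqrt((-236 - 1*(-155)) + 4*(-19)/(4 + 2*(-19)**2 + 11*(-19))) = sqrt((-236 + 155) + 4*(-19)/(4 + 2*361 - 209)) = sqrt(-81 + 4*(-19)/(4 + 722 - 209)) = sqrt(-81 + 4*(-19)/517) = sqrt(-81 + 4*(-19)*(1/517)) = sqrt(-81 - 76/517) = sqrt(-41953/517) = I*sqrt(21689701)/517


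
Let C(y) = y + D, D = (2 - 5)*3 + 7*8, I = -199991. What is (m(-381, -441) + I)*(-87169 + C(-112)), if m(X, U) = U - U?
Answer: 17446014894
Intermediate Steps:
m(X, U) = 0
D = 47 (D = -3*3 + 56 = -9 + 56 = 47)
C(y) = 47 + y (C(y) = y + 47 = 47 + y)
(m(-381, -441) + I)*(-87169 + C(-112)) = (0 - 199991)*(-87169 + (47 - 112)) = -199991*(-87169 - 65) = -199991*(-87234) = 17446014894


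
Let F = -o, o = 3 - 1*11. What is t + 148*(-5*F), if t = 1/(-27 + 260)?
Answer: -1379359/233 ≈ -5920.0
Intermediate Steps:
t = 1/233 ≈ 0.0042918
o = -8 (o = 3 - 11 = -8)
F = 8 (F = -1*(-8) = 8)
t + 148*(-5*F) = 1/233 + 148*(-5*8) = 1/233 + 148*(-40) = 1/233 - 5920 = -1379359/233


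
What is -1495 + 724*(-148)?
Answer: -108647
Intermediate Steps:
-1495 + 724*(-148) = -1495 - 107152 = -108647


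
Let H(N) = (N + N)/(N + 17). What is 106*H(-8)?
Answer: -1696/9 ≈ -188.44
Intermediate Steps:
H(N) = 2*N/(17 + N) (H(N) = (2*N)/(17 + N) = 2*N/(17 + N))
106*H(-8) = 106*(2*(-8)/(17 - 8)) = 106*(2*(-8)/9) = 106*(2*(-8)*(1/9)) = 106*(-16/9) = -1696/9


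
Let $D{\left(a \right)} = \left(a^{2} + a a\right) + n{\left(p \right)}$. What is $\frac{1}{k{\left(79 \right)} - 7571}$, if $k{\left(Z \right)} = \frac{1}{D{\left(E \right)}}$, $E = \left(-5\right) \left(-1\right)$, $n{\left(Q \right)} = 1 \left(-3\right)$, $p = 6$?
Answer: $- \frac{47}{355836} \approx -0.00013208$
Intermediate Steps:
$n{\left(Q \right)} = -3$
$E = 5$
$D{\left(a \right)} = -3 + 2 a^{2}$ ($D{\left(a \right)} = \left(a^{2} + a a\right) - 3 = \left(a^{2} + a^{2}\right) - 3 = 2 a^{2} - 3 = -3 + 2 a^{2}$)
$k{\left(Z \right)} = \frac{1}{47}$ ($k{\left(Z \right)} = \frac{1}{-3 + 2 \cdot 5^{2}} = \frac{1}{-3 + 2 \cdot 25} = \frac{1}{-3 + 50} = \frac{1}{47}$)
$\frac{1}{k{\left(79 \right)} - 7571} = \frac{1}{\frac{1}{47} - 7571} = \frac{1}{- \frac{355836}{47}} = - \frac{47}{355836}$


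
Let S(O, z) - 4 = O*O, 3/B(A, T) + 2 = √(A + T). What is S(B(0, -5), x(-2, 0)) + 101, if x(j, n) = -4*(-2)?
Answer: 12*(-8*I + 35*√5)/(-I + 4*√5) ≈ 104.89 + 0.99381*I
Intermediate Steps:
x(j, n) = 8
B(A, T) = 3/(-2 + √(A + T))
S(O, z) = 4 + O² (S(O, z) = 4 + O*O = 4 + O²)
S(B(0, -5), x(-2, 0)) + 101 = (4 + (3/(-2 + √(0 - 5)))²) + 101 = (4 + (3/(-2 + √(-5)))²) + 101 = (4 + (3/(-2 + I*√5))²) + 101 = (4 + 9/(-2 + I*√5)²) + 101 = 105 + 9/(-2 + I*√5)²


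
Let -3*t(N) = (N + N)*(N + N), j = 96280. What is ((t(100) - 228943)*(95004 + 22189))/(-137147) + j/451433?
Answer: 38452773457528181/185738044953 ≈ 2.0703e+5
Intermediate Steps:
t(N) = -4*N**2/3 (t(N) = -(N + N)*(N + N)/3 = -2*N*2*N/3 = -4*N**2/3)
((t(100) - 228943)*(95004 + 22189))/(-137147) + j/451433 = ((-4/3*100**2 - 228943)*(95004 + 22189))/(-137147) + 96280/451433 = ((-4/3*10000 - 228943)*117193)*(-1/137147) + 96280*(1/451433) = ((-40000/3 - 228943)*117193)*(-1/137147) + 96280/451433 = -726829/3*117193*(-1/137147) + 96280/451433 = -85179270997/3*(-1/137147) + 96280/451433 = 85179270997/411441 + 96280/451433 = 38452773457528181/185738044953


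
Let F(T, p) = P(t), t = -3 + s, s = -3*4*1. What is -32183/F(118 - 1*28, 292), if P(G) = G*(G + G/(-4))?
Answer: -128732/675 ≈ -190.71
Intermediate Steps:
s = -12 (s = -12*1 = -12)
t = -15 (t = -3 - 12 = -15)
P(G) = 3*G²/4 (P(G) = G*(G + G*(-¼)) = G*(G - G/4) = G*(3*G/4) = 3*G²/4)
F(T, p) = 675/4 (F(T, p) = (¾)*(-15)² = (¾)*225 = 675/4)
-32183/F(118 - 1*28, 292) = -32183/675/4 = -32183*4/675 = -128732/675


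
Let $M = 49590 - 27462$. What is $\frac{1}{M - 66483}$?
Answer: $- \frac{1}{44355} \approx -2.2545 \cdot 10^{-5}$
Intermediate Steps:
$M = 22128$ ($M = 49590 - 27462 = 22128$)
$\frac{1}{M - 66483} = \frac{1}{22128 - 66483} = \frac{1}{-44355} = - \frac{1}{44355}$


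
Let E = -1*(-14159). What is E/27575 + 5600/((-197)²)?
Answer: 703916631/1070158175 ≈ 0.65777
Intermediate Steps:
E = 14159
E/27575 + 5600/((-197)²) = 14159/27575 + 5600/((-197)²) = 14159*(1/27575) + 5600/38809 = 14159/27575 + 5600*(1/38809) = 14159/27575 + 5600/38809 = 703916631/1070158175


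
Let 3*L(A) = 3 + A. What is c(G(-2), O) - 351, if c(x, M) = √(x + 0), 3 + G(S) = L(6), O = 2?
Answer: -351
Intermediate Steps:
L(A) = 1 + A/3 (L(A) = (3 + A)/3 = 1 + A/3)
G(S) = 0 (G(S) = -3 + (1 + (⅓)*6) = -3 + (1 + 2) = -3 + 3 = 0)
c(x, M) = √x
c(G(-2), O) - 351 = √0 - 351 = 0 - 351 = -351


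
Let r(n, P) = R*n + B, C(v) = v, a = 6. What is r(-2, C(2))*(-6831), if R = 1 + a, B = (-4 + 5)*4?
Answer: 68310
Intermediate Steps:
B = 4 (B = 1*4 = 4)
R = 7 (R = 1 + 6 = 7)
r(n, P) = 4 + 7*n (r(n, P) = 7*n + 4 = 4 + 7*n)
r(-2, C(2))*(-6831) = (4 + 7*(-2))*(-6831) = (4 - 14)*(-6831) = -10*(-6831) = 68310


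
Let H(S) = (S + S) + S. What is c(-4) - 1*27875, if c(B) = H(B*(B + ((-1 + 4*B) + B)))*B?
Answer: -29075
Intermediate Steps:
H(S) = 3*S (H(S) = 2*S + S = 3*S)
c(B) = 3*B²*(-1 + 6*B) (c(B) = (3*(B*(B + ((-1 + 4*B) + B))))*B = (3*(B*(B + (-1 + 5*B))))*B = (3*(B*(-1 + 6*B)))*B = (3*B*(-1 + 6*B))*B = 3*B²*(-1 + 6*B))
c(-4) - 1*27875 = (-4)²*(-3 + 18*(-4)) - 1*27875 = 16*(-3 - 72) - 27875 = 16*(-75) - 27875 = -1200 - 27875 = -29075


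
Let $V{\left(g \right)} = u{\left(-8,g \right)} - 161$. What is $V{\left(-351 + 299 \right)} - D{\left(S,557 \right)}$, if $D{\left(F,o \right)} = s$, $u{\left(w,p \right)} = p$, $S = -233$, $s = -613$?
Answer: $400$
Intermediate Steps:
$D{\left(F,o \right)} = -613$
$V{\left(g \right)} = -161 + g$ ($V{\left(g \right)} = g - 161 = -161 + g$)
$V{\left(-351 + 299 \right)} - D{\left(S,557 \right)} = \left(-161 + \left(-351 + 299\right)\right) - -613 = \left(-161 - 52\right) + 613 = -213 + 613 = 400$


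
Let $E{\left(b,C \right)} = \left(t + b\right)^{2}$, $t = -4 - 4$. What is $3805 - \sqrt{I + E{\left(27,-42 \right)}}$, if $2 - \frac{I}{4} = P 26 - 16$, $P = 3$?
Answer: $3794$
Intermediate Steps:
$t = -8$ ($t = -4 - 4 = -8$)
$E{\left(b,C \right)} = \left(-8 + b\right)^{2}$
$I = -240$ ($I = 8 - 4 \left(3 \cdot 26 - 16\right) = 8 - 4 \left(78 - 16\right) = 8 - 248 = -240$)
$3805 - \sqrt{I + E{\left(27,-42 \right)}} = 3805 - \sqrt{-240 + \left(-8 + 27\right)^{2}} = 3805 - \sqrt{-240 + 19^{2}} = 3805 - \sqrt{-240 + 361} = 3805 - \sqrt{121} = 3805 - 11 = 3794$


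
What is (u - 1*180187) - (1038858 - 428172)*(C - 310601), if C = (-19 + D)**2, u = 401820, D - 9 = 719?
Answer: -117300345247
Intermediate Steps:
D = 728 (D = 9 + 719 = 728)
C = 502681 (C = (-19 + 728)**2 = 709**2 = 502681)
(u - 1*180187) - (1038858 - 428172)*(C - 310601) = (401820 - 1*180187) - (1038858 - 428172)*(502681 - 310601) = (401820 - 180187) - 610686*192080 = 221633 - 1*117300566880 = 221633 - 117300566880 = -117300345247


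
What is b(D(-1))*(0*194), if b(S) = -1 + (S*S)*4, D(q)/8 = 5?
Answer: 0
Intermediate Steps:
D(q) = 40 (D(q) = 8*5 = 40)
b(S) = -1 + 4*S² (b(S) = -1 + S²*4 = -1 + 4*S²)
b(D(-1))*(0*194) = (-1 + 4*40²)*(0*194) = (-1 + 4*1600)*0 = (-1 + 6400)*0 = 6399*0 = 0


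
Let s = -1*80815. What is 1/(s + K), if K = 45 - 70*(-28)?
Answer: -1/78810 ≈ -1.2689e-5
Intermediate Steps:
K = 2005 (K = 45 + 1960 = 2005)
s = -80815
1/(s + K) = 1/(-80815 + 2005) = 1/(-78810) = -1/78810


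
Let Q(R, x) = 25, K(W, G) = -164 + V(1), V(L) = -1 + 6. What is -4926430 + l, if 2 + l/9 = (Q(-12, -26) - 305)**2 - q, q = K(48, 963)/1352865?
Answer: -1903412509363/450955 ≈ -4.2208e+6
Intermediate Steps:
V(L) = 5
K(W, G) = -159 (K(W, G) = -164 + 5 = -159)
q = -53/450955 (q = -159/1352865 = -159*1/1352865 = -53/450955 ≈ -0.00011753)
l = 318185731287/450955 (l = -18 + 9*((25 - 305)**2 - 1*(-53/450955)) = -18 + 9*((-280)**2 + 53/450955) = -18 + 9*(78400 + 53/450955) = -18 + 9*(35354872053/450955) = -18 + 318193848477/450955 = 318185731287/450955 ≈ 7.0558e+5)
-4926430 + l = -4926430 + 318185731287/450955 = -1903412509363/450955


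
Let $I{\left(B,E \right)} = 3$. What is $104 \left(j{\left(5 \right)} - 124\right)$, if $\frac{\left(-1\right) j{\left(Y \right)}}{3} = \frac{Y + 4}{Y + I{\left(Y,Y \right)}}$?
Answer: $-13247$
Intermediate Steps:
$j{\left(Y \right)} = - \frac{3 \left(4 + Y\right)}{3 + Y}$ ($j{\left(Y \right)} = - 3 \frac{Y + 4}{Y + 3} = - 3 \frac{4 + Y}{3 + Y} = - \frac{3 \left(4 + Y\right)}{3 + Y}$)
$104 \left(j{\left(5 \right)} - 124\right) = 104 \left(\frac{3 \left(-4 - 5\right)}{3 + 5} - 124\right) = 104 \left(\frac{3 \left(-4 - 5\right)}{8} - 124\right) = 104 \left(3 \cdot \frac{1}{8} \left(-9\right) - 124\right) = 104 \left(- \frac{27}{8} - 124\right) = 104 \left(- \frac{1019}{8}\right) = -13247$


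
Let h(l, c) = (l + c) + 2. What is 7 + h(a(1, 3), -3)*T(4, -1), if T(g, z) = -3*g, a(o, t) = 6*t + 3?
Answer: -233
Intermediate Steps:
a(o, t) = 3 + 6*t
h(l, c) = 2 + c + l (h(l, c) = (c + l) + 2 = 2 + c + l)
7 + h(a(1, 3), -3)*T(4, -1) = 7 + (2 - 3 + (3 + 6*3))*(-3*4) = 7 + (2 - 3 + (3 + 18))*(-12) = 7 + (2 - 3 + 21)*(-12) = 7 + 20*(-12) = 7 - 240 = -233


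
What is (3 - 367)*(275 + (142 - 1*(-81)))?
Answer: -181272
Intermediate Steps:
(3 - 367)*(275 + (142 - 1*(-81))) = -364*(275 + (142 + 81)) = -364*(275 + 223) = -364*498 = -181272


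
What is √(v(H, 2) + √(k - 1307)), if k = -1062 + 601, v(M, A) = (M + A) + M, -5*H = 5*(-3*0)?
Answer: √(2 + 2*I*√442) ≈ 4.6955 + 4.4774*I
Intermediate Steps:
H = 0 (H = -(-3)*0 = -0 = -⅕*0 = 0)
v(M, A) = A + 2*M (v(M, A) = (A + M) + M = A + 2*M)
k = -461
√(v(H, 2) + √(k - 1307)) = √((2 + 2*0) + √(-461 - 1307)) = √((2 + 0) + √(-1768)) = √(2 + 2*I*√442)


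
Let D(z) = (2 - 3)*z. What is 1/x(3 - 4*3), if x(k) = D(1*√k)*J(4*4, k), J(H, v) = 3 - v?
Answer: I/36 ≈ 0.027778*I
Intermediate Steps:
D(z) = -z
x(k) = -√k*(3 - k) (x(k) = (-√k)*(3 - k) = -√k*(3 - k))
1/x(3 - 4*3) = 1/(√(3 - 4*3)*(-3 + (3 - 4*3))) = 1/(√(3 - 12)*(-3 + (3 - 12))) = 1/(√(-9)*(-3 - 9)) = 1/((3*I)*(-12)) = 1/(-36*I) = I/36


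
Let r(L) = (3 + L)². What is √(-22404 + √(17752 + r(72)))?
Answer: √(-22404 + √23377) ≈ 149.17*I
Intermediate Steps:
√(-22404 + √(17752 + r(72))) = √(-22404 + √(17752 + (3 + 72)²)) = √(-22404 + √(17752 + 75²)) = √(-22404 + √(17752 + 5625)) = √(-22404 + √23377)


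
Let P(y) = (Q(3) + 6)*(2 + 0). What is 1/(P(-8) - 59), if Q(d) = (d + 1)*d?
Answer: -1/23 ≈ -0.043478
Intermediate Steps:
Q(d) = d*(1 + d) (Q(d) = (1 + d)*d = d*(1 + d))
P(y) = 36 (P(y) = (3*(1 + 3) + 6)*(2 + 0) = (3*4 + 6)*2 = (12 + 6)*2 = 18*2 = 36)
1/(P(-8) - 59) = 1/(36 - 59) = 1/(-23) = -1/23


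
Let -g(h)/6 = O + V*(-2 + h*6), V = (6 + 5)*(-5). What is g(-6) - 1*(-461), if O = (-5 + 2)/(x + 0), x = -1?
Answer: -12097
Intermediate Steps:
V = -55 (V = 11*(-5) = -55)
O = 3 (O = (-5 + 2)/(-1 + 0) = -3/(-1) = -3*(-1) = 3)
g(h) = -678 + 1980*h (g(h) = -6*(3 - 55*(-2 + h*6)) = -6*(3 - 55*(-2 + 6*h)) = -6*(3 + (110 - 330*h)) = -6*(113 - 330*h) = -678 + 1980*h)
g(-6) - 1*(-461) = (-678 + 1980*(-6)) - 1*(-461) = (-678 - 11880) + 461 = -12558 + 461 = -12097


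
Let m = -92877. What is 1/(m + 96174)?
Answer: 1/3297 ≈ 0.00030331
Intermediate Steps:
1/(m + 96174) = 1/(-92877 + 96174) = 1/3297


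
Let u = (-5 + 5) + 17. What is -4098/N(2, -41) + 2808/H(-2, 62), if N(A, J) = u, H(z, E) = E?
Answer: -103170/527 ≈ -195.77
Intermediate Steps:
u = 17 (u = 0 + 17 = 17)
N(A, J) = 17
-4098/N(2, -41) + 2808/H(-2, 62) = -4098/17 + 2808/62 = -4098*1/17 + 2808*(1/62) = -4098/17 + 1404/31 = -103170/527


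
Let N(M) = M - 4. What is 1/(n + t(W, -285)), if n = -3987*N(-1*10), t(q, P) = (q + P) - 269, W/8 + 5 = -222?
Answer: 1/53448 ≈ 1.8710e-5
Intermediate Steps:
W = -1816 (W = -40 + 8*(-222) = -40 - 1776 = -1816)
N(M) = -4 + M
t(q, P) = -269 + P + q (t(q, P) = (P + q) - 269 = -269 + P + q)
n = 55818 (n = -3987*(-4 - 1*10) = -3987*(-4 - 10) = -3987*(-14) = 55818)
1/(n + t(W, -285)) = 1/(55818 + (-269 - 285 - 1816)) = 1/(55818 - 2370) = 1/53448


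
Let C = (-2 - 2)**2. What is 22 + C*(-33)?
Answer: -506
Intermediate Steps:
C = 16 (C = (-4)**2 = 16)
22 + C*(-33) = 22 + 16*(-33) = 22 - 528 = -506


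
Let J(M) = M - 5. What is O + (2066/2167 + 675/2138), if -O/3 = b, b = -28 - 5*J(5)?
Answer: 395055697/4633046 ≈ 85.269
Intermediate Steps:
J(M) = -5 + M
b = -28 (b = -28 - 5*(-5 + 5) = -28 - 5*0 = -28 + 0 = -28)
O = 84 (O = -3*(-28) = 84)
O + (2066/2167 + 675/2138) = 84 + (2066/2167 + 675/2138) = 84 + 5879833/4633046 = 395055697/4633046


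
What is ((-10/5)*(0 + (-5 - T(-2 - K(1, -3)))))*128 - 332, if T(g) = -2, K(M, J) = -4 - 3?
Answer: 436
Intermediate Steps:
K(M, J) = -7
((-10/5)*(0 + (-5 - T(-2 - K(1, -3)))))*128 - 332 = ((-10/5)*(0 + (-5 - 1*(-2))))*128 - 332 = ((-10*⅕)*(0 + (-5 + 2)))*128 - 332 = -2*(0 - 3)*128 - 332 = -2*(-3)*128 - 332 = 6*128 - 332 = 768 - 332 = 436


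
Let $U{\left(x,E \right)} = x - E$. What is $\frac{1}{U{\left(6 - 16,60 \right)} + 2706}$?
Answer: $\frac{1}{2636} \approx 0.00037936$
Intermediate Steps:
$\frac{1}{U{\left(6 - 16,60 \right)} + 2706} = \frac{1}{\left(\left(6 - 16\right) - 60\right) + 2706} = \frac{1}{\left(-10 - 60\right) + 2706} = \frac{1}{-70 + 2706} = \frac{1}{2636}$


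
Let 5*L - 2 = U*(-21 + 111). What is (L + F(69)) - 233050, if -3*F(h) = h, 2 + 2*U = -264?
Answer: -1177333/5 ≈ -2.3547e+5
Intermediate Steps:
U = -133 (U = -1 + (½)*(-264) = -1 - 132 = -133)
L = -11968/5 (L = ⅖ + (-133*(-21 + 111))/5 = ⅖ + (-133*90)/5 = ⅖ + (⅕)*(-11970) = ⅖ - 2394 = -11968/5 ≈ -2393.6)
F(h) = -h/3
(L + F(69)) - 233050 = (-11968/5 - ⅓*69) - 233050 = (-11968/5 - 23) - 233050 = -12083/5 - 233050 = -1177333/5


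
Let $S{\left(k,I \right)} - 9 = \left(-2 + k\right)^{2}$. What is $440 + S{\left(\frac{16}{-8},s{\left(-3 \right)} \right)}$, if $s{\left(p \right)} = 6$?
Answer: $465$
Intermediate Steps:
$S{\left(k,I \right)} = 9 + \left(-2 + k\right)^{2}$
$440 + S{\left(\frac{16}{-8},s{\left(-3 \right)} \right)} = 440 + \left(9 + \left(-2 + \frac{16}{-8}\right)^{2}\right) = 440 + \left(9 + \left(-2 + 16 \left(- \frac{1}{8}\right)\right)^{2}\right) = 440 + \left(9 + \left(-2 - 2\right)^{2}\right) = 440 + \left(9 + \left(-4\right)^{2}\right) = 440 + \left(9 + 16\right) = 440 + 25 = 465$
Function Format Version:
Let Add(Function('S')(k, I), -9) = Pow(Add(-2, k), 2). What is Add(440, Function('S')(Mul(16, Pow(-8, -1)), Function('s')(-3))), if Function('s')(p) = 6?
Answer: 465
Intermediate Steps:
Function('S')(k, I) = Add(9, Pow(Add(-2, k), 2))
Add(440, Function('S')(Mul(16, Pow(-8, -1)), Function('s')(-3))) = Add(440, Add(9, Pow(Add(-2, Mul(16, Pow(-8, -1))), 2))) = Add(440, Add(9, Pow(Add(-2, Mul(16, Rational(-1, 8))), 2))) = Add(440, Add(9, Pow(Add(-2, -2), 2))) = Add(440, Add(9, Pow(-4, 2))) = Add(440, Add(9, 16)) = Add(440, 25) = 465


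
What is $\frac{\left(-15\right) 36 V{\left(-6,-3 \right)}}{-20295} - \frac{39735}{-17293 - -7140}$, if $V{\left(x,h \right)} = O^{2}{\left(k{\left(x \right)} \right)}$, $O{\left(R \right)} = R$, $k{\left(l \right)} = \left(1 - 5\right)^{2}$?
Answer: $\frac{4464591}{416273} \approx 10.725$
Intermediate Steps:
$k{\left(l \right)} = 16$ ($k{\left(l \right)} = \left(-4\right)^{2} = 16$)
$V{\left(x,h \right)} = 256$ ($V{\left(x,h \right)} = 16^{2} = 256$)
$\frac{\left(-15\right) 36 V{\left(-6,-3 \right)}}{-20295} - \frac{39735}{-17293 - -7140} = \frac{\left(-15\right) 36 \cdot 256}{-20295} - \frac{39735}{-17293 - -7140} = \left(-540\right) 256 \left(- \frac{1}{20295}\right) - \frac{39735}{-17293 + 7140} = \left(-138240\right) \left(- \frac{1}{20295}\right) - \frac{39735}{-10153} = \frac{3072}{451} - - \frac{39735}{10153} = \frac{3072}{451} + \frac{39735}{10153} = \frac{4464591}{416273}$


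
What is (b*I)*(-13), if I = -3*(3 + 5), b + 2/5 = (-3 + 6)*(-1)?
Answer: -5304/5 ≈ -1060.8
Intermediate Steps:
b = -17/5 (b = -⅖ + (-3 + 6)*(-1) = -⅖ + 3*(-1) = -⅖ - 3 = -17/5 ≈ -3.4000)
I = -24 (I = -3*8 = -24)
(b*I)*(-13) = -17/5*(-24)*(-13) = (408/5)*(-13) = -5304/5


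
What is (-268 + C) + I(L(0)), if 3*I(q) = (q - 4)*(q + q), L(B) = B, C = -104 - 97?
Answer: -469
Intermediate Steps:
C = -201
I(q) = 2*q*(-4 + q)/3 (I(q) = ((q - 4)*(q + q))/3 = ((-4 + q)*(2*q))/3 = (2*q*(-4 + q))/3 = 2*q*(-4 + q)/3)
(-268 + C) + I(L(0)) = (-268 - 201) + (2/3)*0*(-4 + 0) = -469 + (2/3)*0*(-4) = -469 + 0 = -469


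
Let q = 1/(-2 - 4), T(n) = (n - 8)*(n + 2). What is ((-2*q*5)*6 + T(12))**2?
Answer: 4356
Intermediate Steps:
T(n) = (-8 + n)*(2 + n)
q = -1/6 (q = 1/(-6) = -1/6 ≈ -0.16667)
((-2*q*5)*6 + T(12))**2 = ((-2*(-1/6)*5)*6 + (-16 + 12**2 - 6*12))**2 = (((1/3)*5)*6 + (-16 + 144 - 72))**2 = ((5/3)*6 + 56)**2 = (10 + 56)**2 = 66**2 = 4356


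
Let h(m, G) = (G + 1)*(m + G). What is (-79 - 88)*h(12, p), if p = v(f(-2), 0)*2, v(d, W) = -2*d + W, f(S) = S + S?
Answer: -79492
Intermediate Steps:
f(S) = 2*S
v(d, W) = W - 2*d
p = 16 (p = (0 - 4*(-2))*2 = (0 - 2*(-4))*2 = (0 + 8)*2 = 8*2 = 16)
h(m, G) = (1 + G)*(G + m)
(-79 - 88)*h(12, p) = (-79 - 88)*(16 + 12 + 16² + 16*12) = -167*(16 + 12 + 256 + 192) = -167*476 = -79492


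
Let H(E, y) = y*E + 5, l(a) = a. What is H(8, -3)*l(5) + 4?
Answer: -91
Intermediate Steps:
H(E, y) = 5 + E*y (H(E, y) = E*y + 5 = 5 + E*y)
H(8, -3)*l(5) + 4 = (5 + 8*(-3))*5 + 4 = (5 - 24)*5 + 4 = -19*5 + 4 = -95 + 4 = -91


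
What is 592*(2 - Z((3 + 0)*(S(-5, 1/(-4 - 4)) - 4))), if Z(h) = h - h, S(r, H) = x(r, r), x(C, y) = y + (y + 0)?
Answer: 1184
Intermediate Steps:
x(C, y) = 2*y (x(C, y) = y + y = 2*y)
S(r, H) = 2*r
Z(h) = 0
592*(2 - Z((3 + 0)*(S(-5, 1/(-4 - 4)) - 4))) = 592*(2 - 1*0) = 592*(2 + 0) = 592*2 = 1184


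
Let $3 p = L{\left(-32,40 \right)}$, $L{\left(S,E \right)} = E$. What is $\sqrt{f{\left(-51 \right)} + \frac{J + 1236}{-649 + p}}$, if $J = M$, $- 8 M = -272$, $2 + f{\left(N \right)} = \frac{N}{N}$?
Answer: $\frac{i \sqrt{10902319}}{1907} \approx 1.7314 i$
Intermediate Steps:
$f{\left(N \right)} = -1$ ($f{\left(N \right)} = -2 + \frac{N}{N} = -2 + 1 = -1$)
$M = 34$ ($M = \left(- \frac{1}{8}\right) \left(-272\right) = 34$)
$p = \frac{40}{3}$ ($p = \frac{1}{3} \cdot 40 = \frac{40}{3} \approx 13.333$)
$J = 34$
$\sqrt{f{\left(-51 \right)} + \frac{J + 1236}{-649 + p}} = \sqrt{-1 + \frac{34 + 1236}{-649 + \frac{40}{3}}} = \sqrt{-1 + \frac{1270}{- \frac{1907}{3}}} = \sqrt{-1 + 1270 \left(- \frac{3}{1907}\right)} = \sqrt{-1 - \frac{3810}{1907}} = \sqrt{- \frac{5717}{1907}} = \frac{i \sqrt{10902319}}{1907}$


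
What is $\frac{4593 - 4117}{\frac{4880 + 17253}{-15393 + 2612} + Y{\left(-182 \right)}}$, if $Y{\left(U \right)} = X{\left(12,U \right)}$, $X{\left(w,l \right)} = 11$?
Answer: $\frac{3041878}{59229} \approx 51.358$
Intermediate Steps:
$Y{\left(U \right)} = 11$
$\frac{4593 - 4117}{\frac{4880 + 17253}{-15393 + 2612} + Y{\left(-182 \right)}} = \frac{4593 - 4117}{\frac{4880 + 17253}{-15393 + 2612} + 11} = \frac{476}{\frac{22133}{-12781} + 11} = \frac{476}{22133 \left(- \frac{1}{12781}\right) + 11} = \frac{476}{- \frac{22133}{12781} + 11} = \frac{476}{\frac{118458}{12781}} = 476 \cdot \frac{12781}{118458} = \frac{3041878}{59229}$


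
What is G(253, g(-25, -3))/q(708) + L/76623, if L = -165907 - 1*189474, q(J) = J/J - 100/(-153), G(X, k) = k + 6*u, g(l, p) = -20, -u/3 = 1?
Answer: -535397515/19385619 ≈ -27.618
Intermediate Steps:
u = -3 (u = -3*1 = -3)
G(X, k) = -18 + k (G(X, k) = k + 6*(-3) = k - 18 = -18 + k)
q(J) = 253/153 (q(J) = 1 - 100*(-1/153) = 1 + 100/153 = 253/153)
L = -355381 (L = -165907 - 189474 = -355381)
G(253, g(-25, -3))/q(708) + L/76623 = (-18 - 20)/(253/153) - 355381/76623 = -38*153/253 - 355381*1/76623 = -5814/253 - 355381/76623 = -535397515/19385619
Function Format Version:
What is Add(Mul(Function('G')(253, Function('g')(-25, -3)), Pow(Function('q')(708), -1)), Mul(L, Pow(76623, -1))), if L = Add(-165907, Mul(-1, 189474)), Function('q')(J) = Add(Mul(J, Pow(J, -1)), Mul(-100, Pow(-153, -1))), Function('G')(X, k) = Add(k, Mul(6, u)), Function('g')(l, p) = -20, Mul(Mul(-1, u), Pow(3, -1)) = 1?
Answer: Rational(-535397515, 19385619) ≈ -27.618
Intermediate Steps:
u = -3 (u = Mul(-3, 1) = -3)
Function('G')(X, k) = Add(-18, k) (Function('G')(X, k) = Add(k, Mul(6, -3)) = Add(k, -18) = Add(-18, k))
Function('q')(J) = Rational(253, 153) (Function('q')(J) = Add(1, Mul(-100, Rational(-1, 153))) = Add(1, Rational(100, 153)) = Rational(253, 153))
L = -355381 (L = Add(-165907, -189474) = -355381)
Add(Mul(Function('G')(253, Function('g')(-25, -3)), Pow(Function('q')(708), -1)), Mul(L, Pow(76623, -1))) = Add(Mul(Add(-18, -20), Pow(Rational(253, 153), -1)), Mul(-355381, Pow(76623, -1))) = Add(Mul(-38, Rational(153, 253)), Mul(-355381, Rational(1, 76623))) = Add(Rational(-5814, 253), Rational(-355381, 76623)) = Rational(-535397515, 19385619)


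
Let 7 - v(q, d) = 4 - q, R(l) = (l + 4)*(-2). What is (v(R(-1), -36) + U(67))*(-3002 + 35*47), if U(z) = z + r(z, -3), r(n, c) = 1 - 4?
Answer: -82777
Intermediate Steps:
r(n, c) = -3
R(l) = -8 - 2*l (R(l) = (4 + l)*(-2) = -8 - 2*l)
U(z) = -3 + z (U(z) = z - 3 = -3 + z)
v(q, d) = 3 + q (v(q, d) = 7 - (4 - q) = 7 + (-4 + q) = 3 + q)
(v(R(-1), -36) + U(67))*(-3002 + 35*47) = ((3 + (-8 - 2*(-1))) + (-3 + 67))*(-3002 + 35*47) = ((3 + (-8 + 2)) + 64)*(-3002 + 1645) = ((3 - 6) + 64)*(-1357) = (-3 + 64)*(-1357) = 61*(-1357) = -82777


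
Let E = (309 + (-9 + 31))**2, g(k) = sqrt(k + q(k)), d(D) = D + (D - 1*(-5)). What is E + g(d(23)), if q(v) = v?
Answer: 109561 + sqrt(102) ≈ 1.0957e+5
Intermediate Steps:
d(D) = 5 + 2*D (d(D) = D + (D + 5) = D + (5 + D) = 5 + 2*D)
g(k) = sqrt(2)*sqrt(k) (g(k) = sqrt(k + k) = sqrt(2*k) = sqrt(2)*sqrt(k))
E = 109561 (E = (309 + 22)**2 = 331**2 = 109561)
E + g(d(23)) = 109561 + sqrt(2)*sqrt(5 + 2*23) = 109561 + sqrt(2)*sqrt(5 + 46) = 109561 + sqrt(2)*sqrt(51) = 109561 + sqrt(102)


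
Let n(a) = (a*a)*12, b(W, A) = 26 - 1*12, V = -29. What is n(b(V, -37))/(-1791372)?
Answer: -196/149281 ≈ -0.0013130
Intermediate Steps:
b(W, A) = 14 (b(W, A) = 26 - 12 = 14)
n(a) = 12*a² (n(a) = a²*12 = 12*a²)
n(b(V, -37))/(-1791372) = (12*14²)/(-1791372) = (12*196)*(-1/1791372) = 2352*(-1/1791372) = -196/149281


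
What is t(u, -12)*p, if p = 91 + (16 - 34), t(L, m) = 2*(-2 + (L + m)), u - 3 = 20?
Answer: 1314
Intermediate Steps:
u = 23 (u = 3 + 20 = 23)
t(L, m) = -4 + 2*L + 2*m (t(L, m) = 2*(-2 + L + m) = -4 + 2*L + 2*m)
p = 73 (p = 91 - 18 = 73)
t(u, -12)*p = (-4 + 2*23 + 2*(-12))*73 = (-4 + 46 - 24)*73 = 18*73 = 1314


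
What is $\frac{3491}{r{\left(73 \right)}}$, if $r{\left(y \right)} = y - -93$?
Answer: $\frac{3491}{166} \approx 21.03$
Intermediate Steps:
$r{\left(y \right)} = 93 + y$ ($r{\left(y \right)} = y + 93 = 93 + y$)
$\frac{3491}{r{\left(73 \right)}} = \frac{3491}{93 + 73} = \frac{3491}{166}$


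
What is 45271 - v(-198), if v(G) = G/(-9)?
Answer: 45249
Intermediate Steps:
v(G) = -G/9
45271 - v(-198) = 45271 - (-1)*(-198)/9 = 45271 - 1*22 = 45271 - 22 = 45249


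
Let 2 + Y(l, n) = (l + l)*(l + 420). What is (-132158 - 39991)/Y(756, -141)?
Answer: -172149/1778110 ≈ -0.096816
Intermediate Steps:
Y(l, n) = -2 + 2*l*(420 + l) (Y(l, n) = -2 + (l + l)*(l + 420) = -2 + (2*l)*(420 + l) = -2 + 2*l*(420 + l))
(-132158 - 39991)/Y(756, -141) = (-132158 - 39991)/(-2 + 2*756**2 + 840*756) = -172149/(-2 + 2*571536 + 635040) = -172149/(-2 + 1143072 + 635040) = -172149/1778110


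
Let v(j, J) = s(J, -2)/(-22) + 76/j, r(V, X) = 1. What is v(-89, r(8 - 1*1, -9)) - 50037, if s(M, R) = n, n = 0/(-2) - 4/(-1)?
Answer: -48987237/979 ≈ -50038.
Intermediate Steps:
n = 4 (n = 0*(-½) - 4*(-1) = 0 + 4 = 4)
s(M, R) = 4
v(j, J) = -2/11 + 76/j (v(j, J) = 4/(-22) + 76/j = 4*(-1/22) + 76/j = -2/11 + 76/j)
v(-89, r(8 - 1*1, -9)) - 50037 = (-2/11 + 76/(-89)) - 50037 = (-2/11 + 76*(-1/89)) - 50037 = (-2/11 - 76/89) - 50037 = -1014/979 - 50037 = -48987237/979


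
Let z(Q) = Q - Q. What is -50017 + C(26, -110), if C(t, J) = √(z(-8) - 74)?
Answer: -50017 + I*√74 ≈ -50017.0 + 8.6023*I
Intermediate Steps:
z(Q) = 0
C(t, J) = I*√74 (C(t, J) = √(0 - 74) = √(-74) = I*√74)
-50017 + C(26, -110) = -50017 + I*√74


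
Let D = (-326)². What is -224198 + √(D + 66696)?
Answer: -224198 + 2*√43243 ≈ -2.2378e+5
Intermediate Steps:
D = 106276
-224198 + √(D + 66696) = -224198 + √(106276 + 66696) = -224198 + √172972 = -224198 + 2*√43243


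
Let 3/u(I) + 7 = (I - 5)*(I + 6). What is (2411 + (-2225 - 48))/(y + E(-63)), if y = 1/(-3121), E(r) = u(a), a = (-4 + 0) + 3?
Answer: -7967913/4700 ≈ -1695.3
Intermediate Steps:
a = -1 (a = -4 + 3 = -1)
u(I) = 3/(-7 + (-5 + I)*(6 + I)) (u(I) = 3/(-7 + (I - 5)*(I + 6)) = 3/(-7 + (-5 + I)*(6 + I)))
E(r) = -3/37 (E(r) = 3/(-37 - 1 + (-1)**2) = 3/(-37 - 1 + 1) = 3/(-37) = 3*(-1/37) = -3/37)
y = -1/3121 ≈ -0.00032041
(2411 + (-2225 - 48))/(y + E(-63)) = (2411 + (-2225 - 48))/(-1/3121 - 3/37) = (2411 - 2273)/(-9400/115477) = 138*(-115477/9400) = -7967913/4700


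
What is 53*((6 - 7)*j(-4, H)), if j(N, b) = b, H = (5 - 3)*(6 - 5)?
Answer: -106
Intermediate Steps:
H = 2 (H = 2*1 = 2)
53*((6 - 7)*j(-4, H)) = 53*((6 - 7)*2) = 53*(-1*2) = 53*(-2) = -106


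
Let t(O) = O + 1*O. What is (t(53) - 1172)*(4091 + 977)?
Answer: -5402488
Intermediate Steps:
t(O) = 2*O (t(O) = O + O = 2*O)
(t(53) - 1172)*(4091 + 977) = (2*53 - 1172)*(4091 + 977) = (106 - 1172)*5068 = -1066*5068 = -5402488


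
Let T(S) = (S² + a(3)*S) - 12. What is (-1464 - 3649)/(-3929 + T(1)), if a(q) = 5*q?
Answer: 5113/3925 ≈ 1.3027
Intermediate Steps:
T(S) = -12 + S² + 15*S (T(S) = (S² + (5*3)*S) - 12 = (S² + 15*S) - 12 = -12 + S² + 15*S)
(-1464 - 3649)/(-3929 + T(1)) = (-1464 - 3649)/(-3929 + (-12 + 1² + 15*1)) = -5113/(-3929 + (-12 + 1 + 15)) = -5113/(-3929 + 4) = -5113/(-3925) = -5113*(-1/3925) = 5113/3925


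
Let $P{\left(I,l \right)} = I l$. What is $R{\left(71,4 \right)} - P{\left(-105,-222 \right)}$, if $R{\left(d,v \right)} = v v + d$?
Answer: $-23223$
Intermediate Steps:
$R{\left(d,v \right)} = d + v^{2}$ ($R{\left(d,v \right)} = v^{2} + d = d + v^{2}$)
$R{\left(71,4 \right)} - P{\left(-105,-222 \right)} = \left(71 + 4^{2}\right) - \left(-105\right) \left(-222\right) = \left(71 + 16\right) - 23310 = 87 - 23310 = -23223$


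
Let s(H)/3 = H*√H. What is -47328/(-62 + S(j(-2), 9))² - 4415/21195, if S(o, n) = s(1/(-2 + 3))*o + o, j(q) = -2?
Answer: -51237523/5192775 ≈ -9.8671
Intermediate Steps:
s(H) = 3*H^(3/2) (s(H) = 3*(H*√H) = 3*H^(3/2))
S(o, n) = 4*o (S(o, n) = (3*(1/(-2 + 3))^(3/2))*o + o = (3*(1/1)^(3/2))*o + o = (3*1^(3/2))*o + o = (3*1)*o + o = 3*o + o = 4*o)
-47328/(-62 + S(j(-2), 9))² - 4415/21195 = -47328/(-62 + 4*(-2))² - 4415/21195 = -47328/(-62 - 8)² - 4415*1/21195 = -47328/((-70)²) - 883/4239 = -47328/4900 - 883/4239 = -47328*1/4900 - 883/4239 = -11832/1225 - 883/4239 = -51237523/5192775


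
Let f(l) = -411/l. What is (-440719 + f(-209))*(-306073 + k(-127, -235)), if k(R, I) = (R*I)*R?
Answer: 377317725185680/209 ≈ 1.8053e+12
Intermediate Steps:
k(R, I) = I*R² (k(R, I) = (I*R)*R = I*R²)
(-440719 + f(-209))*(-306073 + k(-127, -235)) = (-440719 - 411/(-209))*(-306073 - 235*(-127)²) = (-440719 - 411*(-1/209))*(-306073 - 235*16129) = (-440719 + 411/209)*(-306073 - 3790315) = -92109860/209*(-4096388) = 377317725185680/209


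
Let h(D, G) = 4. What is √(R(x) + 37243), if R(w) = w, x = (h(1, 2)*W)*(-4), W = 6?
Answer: 11*√307 ≈ 192.74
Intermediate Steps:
x = -96 (x = (4*6)*(-4) = 24*(-4) = -96)
√(R(x) + 37243) = √(-96 + 37243) = √37147 = 11*√307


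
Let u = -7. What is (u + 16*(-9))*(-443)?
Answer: 66893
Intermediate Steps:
(u + 16*(-9))*(-443) = (-7 + 16*(-9))*(-443) = (-7 - 144)*(-443) = -151*(-443) = 66893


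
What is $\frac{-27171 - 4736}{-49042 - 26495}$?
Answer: $\frac{31907}{75537} \approx 0.4224$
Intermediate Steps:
$\frac{-27171 - 4736}{-49042 - 26495} = - \frac{31907}{-75537} = \left(-31907\right) \left(- \frac{1}{75537}\right) = \frac{31907}{75537}$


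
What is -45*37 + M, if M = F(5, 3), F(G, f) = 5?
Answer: -1660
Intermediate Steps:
M = 5
-45*37 + M = -45*37 + 5 = -1665 + 5 = -1660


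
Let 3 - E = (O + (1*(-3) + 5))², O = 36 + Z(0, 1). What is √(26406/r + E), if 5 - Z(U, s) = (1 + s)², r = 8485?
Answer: 8*I*√1704135885/8485 ≈ 38.922*I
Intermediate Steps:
Z(U, s) = 5 - (1 + s)²
O = 37 (O = 36 + (5 - (1 + 1)²) = 36 + (5 - 1*2²) = 36 + (5 - 1*4) = 36 + (5 - 4) = 36 + 1 = 37)
E = -1518 (E = 3 - (37 + (1*(-3) + 5))² = 3 - (37 + (-3 + 5))² = 3 - (37 + 2)² = 3 - 1*39² = 3 - 1*1521 = 3 - 1521 = -1518)
√(26406/r + E) = √(26406/8485 - 1518) = √(-12853824/8485) = 8*I*√1704135885/8485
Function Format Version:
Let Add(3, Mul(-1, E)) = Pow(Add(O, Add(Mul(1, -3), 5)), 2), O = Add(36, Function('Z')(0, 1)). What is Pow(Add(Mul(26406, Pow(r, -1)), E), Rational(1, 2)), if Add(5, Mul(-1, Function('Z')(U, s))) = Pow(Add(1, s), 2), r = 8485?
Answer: Mul(Rational(8, 8485), I, Pow(1704135885, Rational(1, 2))) ≈ Mul(38.922, I)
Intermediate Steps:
Function('Z')(U, s) = Add(5, Mul(-1, Pow(Add(1, s), 2)))
O = 37 (O = Add(36, Add(5, Mul(-1, Pow(Add(1, 1), 2)))) = Add(36, Add(5, Mul(-1, Pow(2, 2)))) = Add(36, Add(5, Mul(-1, 4))) = Add(36, Add(5, -4)) = Add(36, 1) = 37)
E = -1518 (E = Add(3, Mul(-1, Pow(Add(37, Add(Mul(1, -3), 5)), 2))) = Add(3, Mul(-1, Pow(Add(37, Add(-3, 5)), 2))) = Add(3, Mul(-1, Pow(Add(37, 2), 2))) = Add(3, Mul(-1, Pow(39, 2))) = Add(3, Mul(-1, 1521)) = Add(3, -1521) = -1518)
Pow(Add(Mul(26406, Pow(r, -1)), E), Rational(1, 2)) = Pow(Add(Mul(26406, Pow(8485, -1)), -1518), Rational(1, 2)) = Pow(Add(Mul(26406, Rational(1, 8485)), -1518), Rational(1, 2)) = Pow(Add(Rational(26406, 8485), -1518), Rational(1, 2)) = Pow(Rational(-12853824, 8485), Rational(1, 2)) = Mul(Rational(8, 8485), I, Pow(1704135885, Rational(1, 2)))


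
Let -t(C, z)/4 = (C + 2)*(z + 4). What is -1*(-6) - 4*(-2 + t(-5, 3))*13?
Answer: -4258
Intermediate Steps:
t(C, z) = -4*(2 + C)*(4 + z) (t(C, z) = -4*(C + 2)*(z + 4) = -4*(2 + C)*(4 + z))
-1*(-6) - 4*(-2 + t(-5, 3))*13 = -1*(-6) - 4*(-2 + (-32 - 16*(-5) - 8*3 - 4*(-5)*3))*13 = 6 - 4*(-2 + (-32 + 80 - 24 + 60))*13 = 6 - 4*(-2 + 84)*13 = 6 - 4*82*13 = 6 - 328*13 = 6 - 4264 = -4258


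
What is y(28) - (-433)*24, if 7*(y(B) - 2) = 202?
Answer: 72960/7 ≈ 10423.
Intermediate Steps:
y(B) = 216/7 (y(B) = 2 + (⅐)*202 = 2 + 202/7 = 216/7)
y(28) - (-433)*24 = 216/7 - (-433)*24 = 216/7 - 1*(-10392) = 216/7 + 10392 = 72960/7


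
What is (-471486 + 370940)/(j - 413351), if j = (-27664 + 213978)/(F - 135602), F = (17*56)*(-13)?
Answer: 3719648997/15291760148 ≈ 0.24325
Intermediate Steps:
F = -12376 (F = 952*(-13) = -12376)
j = -93157/73989 (j = (-27664 + 213978)/(-12376 - 135602) = 186314/(-147978) = 186314*(-1/147978) = -93157/73989 ≈ -1.2591)
(-471486 + 370940)/(j - 413351) = (-471486 + 370940)/(-93157/73989 - 413351) = -100546/(-30583520296/73989) = -100546*(-73989/30583520296) = 3719648997/15291760148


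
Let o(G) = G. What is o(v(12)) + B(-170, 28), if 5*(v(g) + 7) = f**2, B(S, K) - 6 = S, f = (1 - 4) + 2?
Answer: -854/5 ≈ -170.80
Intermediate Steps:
f = -1 (f = -3 + 2 = -1)
B(S, K) = 6 + S
v(g) = -34/5 (v(g) = -7 + (1/5)*(-1)**2 = -7 + (1/5)*1 = -7 + 1/5 = -34/5)
o(v(12)) + B(-170, 28) = -34/5 + (6 - 170) = -34/5 - 164 = -854/5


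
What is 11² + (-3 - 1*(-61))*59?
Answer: 3543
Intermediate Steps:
11² + (-3 - 1*(-61))*59 = 121 + (-3 + 61)*59 = 121 + 58*59 = 121 + 3422 = 3543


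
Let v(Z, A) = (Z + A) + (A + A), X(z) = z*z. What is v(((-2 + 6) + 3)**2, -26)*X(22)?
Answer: -14036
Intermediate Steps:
X(z) = z**2
v(Z, A) = Z + 3*A (v(Z, A) = (A + Z) + 2*A = Z + 3*A)
v(((-2 + 6) + 3)**2, -26)*X(22) = (((-2 + 6) + 3)**2 + 3*(-26))*22**2 = ((4 + 3)**2 - 78)*484 = (7**2 - 78)*484 = (49 - 78)*484 = -29*484 = -14036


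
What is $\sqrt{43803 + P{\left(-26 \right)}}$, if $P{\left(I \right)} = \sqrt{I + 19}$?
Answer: $\sqrt{43803 + i \sqrt{7}} \approx 209.29 + 0.0063 i$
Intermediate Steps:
$P{\left(I \right)} = \sqrt{19 + I}$
$\sqrt{43803 + P{\left(-26 \right)}} = \sqrt{43803 + \sqrt{19 - 26}} = \sqrt{43803 + \sqrt{-7}} = \sqrt{43803 + i \sqrt{7}}$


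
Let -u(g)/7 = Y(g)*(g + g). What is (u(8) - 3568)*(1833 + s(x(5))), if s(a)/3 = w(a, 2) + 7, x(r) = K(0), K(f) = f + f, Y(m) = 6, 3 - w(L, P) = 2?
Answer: -7873680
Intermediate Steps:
w(L, P) = 1 (w(L, P) = 3 - 1*2 = 3 - 2 = 1)
K(f) = 2*f
x(r) = 0 (x(r) = 2*0 = 0)
u(g) = -84*g (u(g) = -42*(g + g) = -42*2*g = -84*g)
s(a) = 24 (s(a) = 3*(1 + 7) = 3*8 = 24)
(u(8) - 3568)*(1833 + s(x(5))) = (-84*8 - 3568)*(1833 + 24) = (-672 - 3568)*1857 = -4240*1857 = -7873680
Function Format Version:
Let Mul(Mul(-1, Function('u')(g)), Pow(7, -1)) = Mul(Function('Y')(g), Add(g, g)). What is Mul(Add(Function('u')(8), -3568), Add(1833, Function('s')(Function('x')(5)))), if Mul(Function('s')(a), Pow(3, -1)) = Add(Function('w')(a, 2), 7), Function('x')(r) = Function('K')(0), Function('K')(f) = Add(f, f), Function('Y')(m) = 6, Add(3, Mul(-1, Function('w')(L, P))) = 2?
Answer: -7873680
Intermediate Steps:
Function('w')(L, P) = 1 (Function('w')(L, P) = Add(3, Mul(-1, 2)) = Add(3, -2) = 1)
Function('K')(f) = Mul(2, f)
Function('x')(r) = 0 (Function('x')(r) = Mul(2, 0) = 0)
Function('u')(g) = Mul(-84, g) (Function('u')(g) = Mul(-7, Mul(6, Add(g, g))) = Mul(-7, Mul(6, Mul(2, g))) = Mul(-7, Mul(12, g)) = Mul(-84, g))
Function('s')(a) = 24 (Function('s')(a) = Mul(3, Add(1, 7)) = Mul(3, 8) = 24)
Mul(Add(Function('u')(8), -3568), Add(1833, Function('s')(Function('x')(5)))) = Mul(Add(Mul(-84, 8), -3568), Add(1833, 24)) = Mul(Add(-672, -3568), 1857) = Mul(-4240, 1857) = -7873680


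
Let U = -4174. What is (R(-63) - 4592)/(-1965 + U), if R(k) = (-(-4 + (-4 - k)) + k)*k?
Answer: -406/877 ≈ -0.46294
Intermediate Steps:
R(k) = k*(8 + 2*k) (R(k) = (-(-8 - k) + k)*k = ((8 + k) + k)*k = (8 + 2*k)*k = k*(8 + 2*k))
(R(-63) - 4592)/(-1965 + U) = (2*(-63)*(4 - 63) - 4592)/(-1965 - 4174) = (2*(-63)*(-59) - 4592)/(-6139) = (7434 - 4592)*(-1/6139) = 2842*(-1/6139) = -406/877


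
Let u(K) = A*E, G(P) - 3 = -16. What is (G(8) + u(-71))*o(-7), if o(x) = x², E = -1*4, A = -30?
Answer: 5243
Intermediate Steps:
G(P) = -13 (G(P) = 3 - 16 = -13)
E = -4
u(K) = 120 (u(K) = -30*(-4) = 120)
(G(8) + u(-71))*o(-7) = (-13 + 120)*(-7)² = 107*49 = 5243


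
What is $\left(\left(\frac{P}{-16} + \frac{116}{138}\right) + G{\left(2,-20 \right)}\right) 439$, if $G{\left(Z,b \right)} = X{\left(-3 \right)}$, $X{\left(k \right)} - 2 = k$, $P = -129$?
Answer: $\frac{3830275}{1104} \approx 3469.5$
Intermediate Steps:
$X{\left(k \right)} = 2 + k$
$G{\left(Z,b \right)} = -1$ ($G{\left(Z,b \right)} = 2 - 3 = -1$)
$\left(\left(\frac{P}{-16} + \frac{116}{138}\right) + G{\left(2,-20 \right)}\right) 439 = \left(\left(- \frac{129}{-16} + \frac{116}{138}\right) - 1\right) 439 = \left(\left(\left(-129\right) \left(- \frac{1}{16}\right) + 116 \cdot \frac{1}{138}\right) - 1\right) 439 = \left(\left(\frac{129}{16} + \frac{58}{69}\right) - 1\right) 439 = \left(\frac{9829}{1104} - 1\right) 439 = \frac{8725}{1104} \cdot 439 = \frac{3830275}{1104}$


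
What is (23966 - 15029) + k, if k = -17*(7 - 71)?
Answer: 10025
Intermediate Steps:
k = 1088 (k = -17*(-64) = 1088)
(23966 - 15029) + k = (23966 - 15029) + 1088 = 8937 + 1088 = 10025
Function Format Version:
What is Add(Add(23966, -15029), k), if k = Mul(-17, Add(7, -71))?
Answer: 10025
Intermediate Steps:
k = 1088 (k = Mul(-17, -64) = 1088)
Add(Add(23966, -15029), k) = Add(Add(23966, -15029), 1088) = Add(8937, 1088) = 10025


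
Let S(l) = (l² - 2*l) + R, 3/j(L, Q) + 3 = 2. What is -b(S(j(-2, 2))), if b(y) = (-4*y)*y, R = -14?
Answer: 4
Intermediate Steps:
j(L, Q) = -3 (j(L, Q) = 3/(-3 + 2) = 3/(-1) = 3*(-1) = -3)
S(l) = -14 + l² - 2*l (S(l) = (l² - 2*l) - 14 = -14 + l² - 2*l)
b(y) = -4*y²
-b(S(j(-2, 2))) = -(-4)*(-14 + (-3)² - 2*(-3))² = -(-4)*(-14 + 9 + 6)² = -(-4)*1² = -(-4) = -1*(-4) = 4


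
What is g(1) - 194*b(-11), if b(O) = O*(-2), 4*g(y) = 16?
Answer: -4264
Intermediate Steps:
g(y) = 4 (g(y) = (¼)*16 = 4)
b(O) = -2*O
g(1) - 194*b(-11) = 4 - (-388)*(-11) = 4 - 194*22 = 4 - 4268 = -4264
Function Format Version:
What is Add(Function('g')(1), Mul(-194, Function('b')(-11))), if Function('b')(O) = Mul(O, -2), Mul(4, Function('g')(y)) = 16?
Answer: -4264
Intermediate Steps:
Function('g')(y) = 4 (Function('g')(y) = Mul(Rational(1, 4), 16) = 4)
Function('b')(O) = Mul(-2, O)
Add(Function('g')(1), Mul(-194, Function('b')(-11))) = Add(4, Mul(-194, Mul(-2, -11))) = Add(4, Mul(-194, 22)) = Add(4, -4268) = -4264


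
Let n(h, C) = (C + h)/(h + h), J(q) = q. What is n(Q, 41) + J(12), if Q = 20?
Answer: 541/40 ≈ 13.525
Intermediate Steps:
n(h, C) = (C + h)/(2*h) (n(h, C) = (C + h)/((2*h)) = (C + h)*(1/(2*h)) = (C + h)/(2*h))
n(Q, 41) + J(12) = (½)*(41 + 20)/20 + 12 = (½)*(1/20)*61 + 12 = 61/40 + 12 = 541/40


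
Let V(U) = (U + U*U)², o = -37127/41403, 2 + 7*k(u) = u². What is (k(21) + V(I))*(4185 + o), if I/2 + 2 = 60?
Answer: 223367557998061156/289821 ≈ 7.7071e+11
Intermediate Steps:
k(u) = -2/7 + u²/7
I = 116 (I = -4 + 2*60 = -4 + 120 = 116)
o = -37127/41403 (o = -37127*1/41403 = -37127/41403 ≈ -0.89672)
V(U) = (U + U²)²
(k(21) + V(I))*(4185 + o) = ((-2/7 + (⅐)*21²) + 116²*(1 + 116)²)*(4185 - 37127/41403) = ((-2/7 + (⅐)*441) + 13456*117²)*(173234428/41403) = ((-2/7 + 63) + 13456*13689)*(173234428/41403) = (439/7 + 184199184)*(173234428/41403) = (1289394727/7)*(173234428/41403) = 223367557998061156/289821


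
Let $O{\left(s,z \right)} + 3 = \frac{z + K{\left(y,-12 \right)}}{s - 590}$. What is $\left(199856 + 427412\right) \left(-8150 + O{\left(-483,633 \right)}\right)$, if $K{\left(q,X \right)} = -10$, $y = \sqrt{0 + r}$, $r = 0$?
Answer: $- \frac{5487837260256}{1073} \approx -5.1145 \cdot 10^{9}$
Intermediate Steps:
$y = 0$ ($y = \sqrt{0 + 0} = \sqrt{0} = 0$)
$O{\left(s,z \right)} = -3 + \frac{-10 + z}{-590 + s}$ ($O{\left(s,z \right)} = -3 + \frac{z - 10}{s - 590} = -3 + \frac{-10 + z}{-590 + s}$)
$\left(199856 + 427412\right) \left(-8150 + O{\left(-483,633 \right)}\right) = \left(199856 + 427412\right) \left(-8150 + \frac{1760 + 633 - -1449}{-590 - 483}\right) = 627268 \left(-8150 + \frac{1760 + 633 + 1449}{-1073}\right) = 627268 \left(-8150 - \frac{3842}{1073}\right) = 627268 \left(- \frac{8748792}{1073}\right) = - \frac{5487837260256}{1073}$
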